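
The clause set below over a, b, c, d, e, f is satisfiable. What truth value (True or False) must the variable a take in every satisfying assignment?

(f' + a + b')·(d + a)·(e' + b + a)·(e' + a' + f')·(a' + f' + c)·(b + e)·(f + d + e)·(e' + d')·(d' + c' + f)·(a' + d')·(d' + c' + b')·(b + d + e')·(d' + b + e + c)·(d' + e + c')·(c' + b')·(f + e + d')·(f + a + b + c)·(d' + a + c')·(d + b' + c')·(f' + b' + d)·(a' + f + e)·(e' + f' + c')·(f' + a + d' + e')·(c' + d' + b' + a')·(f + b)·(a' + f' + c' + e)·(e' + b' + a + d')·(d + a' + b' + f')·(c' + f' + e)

True

Suppose a = 0.
(d) alone gives d = 1.
(e') alone gives e = 0.
(b) alone gives b = 1.
(f') alone gives f = 0.
But (f) is also a unit clause — contradiction.
So every satisfying assignment has a = True.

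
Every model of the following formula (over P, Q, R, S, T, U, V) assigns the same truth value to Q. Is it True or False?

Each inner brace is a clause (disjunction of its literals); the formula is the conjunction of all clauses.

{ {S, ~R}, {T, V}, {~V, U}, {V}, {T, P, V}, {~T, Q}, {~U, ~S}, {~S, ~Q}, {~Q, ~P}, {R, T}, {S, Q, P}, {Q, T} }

True

Suppose Q = 0.
Unit clause (V) forces V = 1.
Unit clause (U) forces U = 1.
Unit clause (~T) forces T = 0.
Now (T) is unsatisfied and unit — conflict.
So every satisfying assignment has Q = True.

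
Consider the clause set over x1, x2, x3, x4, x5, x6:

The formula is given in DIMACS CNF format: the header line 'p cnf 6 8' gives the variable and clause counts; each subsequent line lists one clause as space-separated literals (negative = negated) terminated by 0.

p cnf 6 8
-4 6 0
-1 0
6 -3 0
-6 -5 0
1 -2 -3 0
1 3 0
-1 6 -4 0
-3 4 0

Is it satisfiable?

Unit clause (¬x1) forces x1 = False.
Unit clause (x3) forces x3 = True.
Unit clause (x6) forces x6 = True.
Unit clause (¬x5) forces x5 = False.
Unit clause (¬x2) forces x2 = False.
Unit clause (x4) forces x4 = True.
This assignment satisfies each clause.
A satisfying assignment: x1 ↦ False,  x2 ↦ False,  x3 ↦ True,  x4 ↦ True,  x5 ↦ False,  x6 ↦ True.

Satisfiable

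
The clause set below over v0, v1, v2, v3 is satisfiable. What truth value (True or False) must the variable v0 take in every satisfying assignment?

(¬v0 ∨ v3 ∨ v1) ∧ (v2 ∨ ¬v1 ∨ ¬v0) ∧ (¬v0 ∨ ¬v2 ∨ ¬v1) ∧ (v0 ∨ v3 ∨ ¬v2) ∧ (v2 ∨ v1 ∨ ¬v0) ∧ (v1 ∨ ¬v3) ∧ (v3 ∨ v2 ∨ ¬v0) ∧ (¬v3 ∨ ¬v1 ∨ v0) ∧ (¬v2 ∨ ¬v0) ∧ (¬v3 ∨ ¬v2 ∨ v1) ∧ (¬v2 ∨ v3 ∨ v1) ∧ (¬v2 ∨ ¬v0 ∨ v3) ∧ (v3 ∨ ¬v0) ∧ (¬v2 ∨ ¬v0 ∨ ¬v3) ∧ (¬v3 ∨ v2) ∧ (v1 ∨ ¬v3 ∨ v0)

False

Suppose v0 = True.
Unit clause (¬v2) forces v2 = False.
Unit clause (¬v1) forces v1 = False.
Now (v1) is unsatisfied and unit — conflict.
So every satisfying assignment has v0 = False.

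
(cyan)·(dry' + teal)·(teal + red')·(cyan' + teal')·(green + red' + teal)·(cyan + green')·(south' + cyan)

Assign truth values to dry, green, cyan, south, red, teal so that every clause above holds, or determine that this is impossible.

(cyan) alone gives cyan = 1.
(teal') alone gives teal = 0.
(dry') alone gives dry = 0.
(red') alone gives red = 0.
All clauses hold; green, south can take either value.

dry ↦ 0, green ↦ 0, cyan ↦ 1, south ↦ 1, red ↦ 0, teal ↦ 0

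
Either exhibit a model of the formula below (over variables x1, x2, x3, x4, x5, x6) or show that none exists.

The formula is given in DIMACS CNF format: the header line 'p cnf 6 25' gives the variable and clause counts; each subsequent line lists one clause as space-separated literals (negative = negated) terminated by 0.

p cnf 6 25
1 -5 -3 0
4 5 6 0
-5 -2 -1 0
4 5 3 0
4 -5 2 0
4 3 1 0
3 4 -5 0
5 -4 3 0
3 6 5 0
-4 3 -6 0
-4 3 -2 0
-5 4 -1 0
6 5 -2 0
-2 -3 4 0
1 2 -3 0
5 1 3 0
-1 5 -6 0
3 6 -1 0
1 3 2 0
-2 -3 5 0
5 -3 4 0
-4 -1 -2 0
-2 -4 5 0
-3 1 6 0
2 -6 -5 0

Suppose x1 = True.
Suppose x5 = False.
The clause (¬x6) is unit, so x6 = False.
The clause (x4) is unit, so x4 = True.
The clause (x3) is unit, so x3 = True.
The clause (¬x2) is unit, so x2 = False.
All clauses are satisfied.

x1: True, x2: False, x3: True, x4: True, x5: False, x6: False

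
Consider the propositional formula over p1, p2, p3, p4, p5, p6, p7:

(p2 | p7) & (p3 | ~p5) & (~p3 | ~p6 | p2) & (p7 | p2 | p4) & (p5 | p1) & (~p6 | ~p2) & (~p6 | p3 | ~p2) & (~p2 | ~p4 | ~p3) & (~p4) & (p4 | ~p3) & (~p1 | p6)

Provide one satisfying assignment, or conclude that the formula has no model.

p1=1,  p2=0,  p3=0,  p4=0,  p5=0,  p6=1,  p7=1

From the singleton clause (~p4), p4 = 0.
From the singleton clause (~p3), p3 = 0.
From the singleton clause (~p5), p5 = 0.
From the singleton clause (p1), p1 = 1.
From the singleton clause (p6), p6 = 1.
From the singleton clause (~p2), p2 = 0.
From the singleton clause (p7), p7 = 1.
Every clause now holds.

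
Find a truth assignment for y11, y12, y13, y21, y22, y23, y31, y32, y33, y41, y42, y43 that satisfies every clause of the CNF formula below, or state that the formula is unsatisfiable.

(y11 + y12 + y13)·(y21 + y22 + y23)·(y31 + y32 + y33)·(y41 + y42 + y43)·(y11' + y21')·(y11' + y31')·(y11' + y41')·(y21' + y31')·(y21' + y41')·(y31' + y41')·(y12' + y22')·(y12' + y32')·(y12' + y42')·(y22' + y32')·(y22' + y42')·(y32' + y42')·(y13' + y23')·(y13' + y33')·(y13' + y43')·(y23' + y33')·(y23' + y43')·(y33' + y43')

Case y11 = 0:
Case y12 = 1:
(y22') alone gives y22 = 0.
(y32') alone gives y32 = 0.
(y42') alone gives y42 = 0.
Case y21 = 1:
(y31') alone gives y31 = 0.
(y33) alone gives y33 = 1.
(y41') alone gives y41 = 0.
(y43) alone gives y43 = 1.
But (y43') is also a unit clause — contradiction.
That branch fails; take y21 = 0 instead.
(y23) alone gives y23 = 1.
(y13') alone gives y13 = 0.
(y33') alone gives y33 = 0.
(y31) alone gives y31 = 1.
(y41') alone gives y41 = 0.
(y43) alone gives y43 = 1.
But (y43') is also a unit clause — contradiction.
Neither y21 = 1 nor y21 = 0 works.
That branch fails; take y12 = 0 instead.
(y13) alone gives y13 = 1.
(y23') alone gives y23 = 0.
(y33') alone gives y33 = 0.
(y43') alone gives y43 = 0.
Case y21 = 1:
(y31') alone gives y31 = 0.
(y32) alone gives y32 = 1.
(y41') alone gives y41 = 0.
(y42) alone gives y42 = 1.
But (y42') is also a unit clause — contradiction.
That branch fails; take y21 = 0 instead.
(y22) alone gives y22 = 1.
(y32') alone gives y32 = 0.
(y31) alone gives y31 = 1.
(y41') alone gives y41 = 0.
(y42) alone gives y42 = 1.
But (y42') is also a unit clause — contradiction.
Neither y21 = 1 nor y21 = 0 works.
Neither y12 = 1 nor y12 = 0 works.
That branch fails; take y11 = 1 instead.
(y21') alone gives y21 = 0.
(y31') alone gives y31 = 0.
(y41') alone gives y41 = 0.
Case y22 = 1:
(y12') alone gives y12 = 0.
(y32') alone gives y32 = 0.
(y33) alone gives y33 = 1.
(y42') alone gives y42 = 0.
(y43) alone gives y43 = 1.
But (y43') is also a unit clause — contradiction.
That branch fails; take y22 = 0 instead.
(y23) alone gives y23 = 1.
(y13') alone gives y13 = 0.
(y33') alone gives y33 = 0.
(y32) alone gives y32 = 1.
(y12') alone gives y12 = 0.
(y42') alone gives y42 = 0.
(y43) alone gives y43 = 1.
But (y43') is also a unit clause — contradiction.
Neither y22 = 1 nor y22 = 0 works.
Neither y11 = 1 nor y11 = 0 works.

UNSATISFIABLE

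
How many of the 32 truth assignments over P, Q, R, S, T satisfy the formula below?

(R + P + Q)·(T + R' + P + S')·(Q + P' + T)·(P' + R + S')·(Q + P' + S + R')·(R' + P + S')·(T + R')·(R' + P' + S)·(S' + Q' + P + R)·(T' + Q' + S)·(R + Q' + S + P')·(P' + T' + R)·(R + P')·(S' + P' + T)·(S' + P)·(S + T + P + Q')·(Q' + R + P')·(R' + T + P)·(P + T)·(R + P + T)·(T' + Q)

1

There are 2^5 = 32 truth assignments over (P, Q, R, S, T).
Split on P. With P = 1, the clauses containing P are satisfied and P' drops from the rest; 1 of the 2^4 = 16 assignments to the other variables satisfy what remains.
With P = 0, by the same count on the reduced clause set, 0 assignments work.
(One model: P=T, Q=T, R=T, S=T, T=T.)
Total: 1 + 0 = 1.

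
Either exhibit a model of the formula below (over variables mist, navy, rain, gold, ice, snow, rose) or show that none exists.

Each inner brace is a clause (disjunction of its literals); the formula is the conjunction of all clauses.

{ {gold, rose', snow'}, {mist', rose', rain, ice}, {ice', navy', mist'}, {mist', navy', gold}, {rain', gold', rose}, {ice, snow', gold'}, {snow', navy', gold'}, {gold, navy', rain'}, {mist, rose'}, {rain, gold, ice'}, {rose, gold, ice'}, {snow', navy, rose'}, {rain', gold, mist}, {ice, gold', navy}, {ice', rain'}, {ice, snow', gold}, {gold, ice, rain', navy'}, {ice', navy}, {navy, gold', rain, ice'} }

mist ↦ 0; navy ↦ 0; rain ↦ 0; gold ↦ 0; ice ↦ 0; snow ↦ 0; rose ↦ 0

Try mist = 0.
From the singleton clause (rose'), rose = 0.
Try rain = 0.
Try gold = 0.
From the singleton clause (ice'), ice = 0.
From the singleton clause (snow'), snow = 0.
All clauses hold; navy can take either value.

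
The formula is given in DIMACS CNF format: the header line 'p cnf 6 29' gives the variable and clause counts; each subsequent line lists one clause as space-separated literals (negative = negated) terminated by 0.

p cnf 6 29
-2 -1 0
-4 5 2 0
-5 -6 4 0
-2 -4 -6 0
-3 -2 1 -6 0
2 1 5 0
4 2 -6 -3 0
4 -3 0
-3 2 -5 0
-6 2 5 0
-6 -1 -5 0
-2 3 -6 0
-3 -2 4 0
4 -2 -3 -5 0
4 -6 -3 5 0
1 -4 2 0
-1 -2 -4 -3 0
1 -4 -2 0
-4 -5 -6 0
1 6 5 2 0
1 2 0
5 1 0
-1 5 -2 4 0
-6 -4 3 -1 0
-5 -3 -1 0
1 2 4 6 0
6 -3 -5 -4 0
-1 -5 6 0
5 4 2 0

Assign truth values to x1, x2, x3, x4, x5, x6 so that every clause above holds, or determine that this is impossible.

x1: False,  x2: True,  x3: False,  x4: False,  x5: True,  x6: False

Case x2 = True:
The clause (¬x1) is unit, so x1 = False.
The clause (¬x4) is unit, so x4 = False.
The clause (¬x3) is unit, so x3 = False.
The clause (¬x6) is unit, so x6 = False.
The clause (x5) is unit, so x5 = True.
Every clause now holds.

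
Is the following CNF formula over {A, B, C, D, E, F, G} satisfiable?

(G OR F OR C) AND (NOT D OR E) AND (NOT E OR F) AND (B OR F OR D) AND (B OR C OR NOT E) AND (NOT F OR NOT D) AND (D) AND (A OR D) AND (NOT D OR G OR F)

From the singleton clause (D), D = true.
From the singleton clause (E), E = true.
From the singleton clause (F), F = true.
But (NOT F) is also a unit clause — contradiction.
No assignment satisfies every clause.

No, unsatisfiable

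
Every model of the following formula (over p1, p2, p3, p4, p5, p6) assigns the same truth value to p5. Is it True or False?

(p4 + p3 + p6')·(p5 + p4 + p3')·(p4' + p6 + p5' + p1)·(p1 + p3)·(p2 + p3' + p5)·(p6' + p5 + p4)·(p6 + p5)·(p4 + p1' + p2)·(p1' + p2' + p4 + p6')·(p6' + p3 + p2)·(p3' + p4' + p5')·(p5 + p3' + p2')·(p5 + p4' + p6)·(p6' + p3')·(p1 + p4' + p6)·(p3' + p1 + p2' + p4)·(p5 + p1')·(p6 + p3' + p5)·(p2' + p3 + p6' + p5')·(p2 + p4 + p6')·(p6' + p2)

Suppose p5 = 0.
The clause (p6) is unit, so p6 = 1.
The clause (p4) is unit, so p4 = 1.
The clause (p3') is unit, so p3 = 0.
The clause (p1) is unit, so p1 = 1.
That conflicts with the unit clause (p1').
So every satisfying assignment has p5 = True.

True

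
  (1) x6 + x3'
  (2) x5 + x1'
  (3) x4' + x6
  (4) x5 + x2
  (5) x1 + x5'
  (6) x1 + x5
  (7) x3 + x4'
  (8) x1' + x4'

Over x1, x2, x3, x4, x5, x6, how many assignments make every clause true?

6

There are 2^6 = 64 truth assignments over (x1, x2, x3, x4, x5, x6).
Split on x1. With x1 = 1, the clauses containing x1 are satisfied and x1' drops from the rest; 6 of the 2^5 = 32 assignments to the other variables satisfy what remains.
With x1 = 0, by the same count on the reduced clause set, 0 assignments work.
Total: 6 + 0 = 6.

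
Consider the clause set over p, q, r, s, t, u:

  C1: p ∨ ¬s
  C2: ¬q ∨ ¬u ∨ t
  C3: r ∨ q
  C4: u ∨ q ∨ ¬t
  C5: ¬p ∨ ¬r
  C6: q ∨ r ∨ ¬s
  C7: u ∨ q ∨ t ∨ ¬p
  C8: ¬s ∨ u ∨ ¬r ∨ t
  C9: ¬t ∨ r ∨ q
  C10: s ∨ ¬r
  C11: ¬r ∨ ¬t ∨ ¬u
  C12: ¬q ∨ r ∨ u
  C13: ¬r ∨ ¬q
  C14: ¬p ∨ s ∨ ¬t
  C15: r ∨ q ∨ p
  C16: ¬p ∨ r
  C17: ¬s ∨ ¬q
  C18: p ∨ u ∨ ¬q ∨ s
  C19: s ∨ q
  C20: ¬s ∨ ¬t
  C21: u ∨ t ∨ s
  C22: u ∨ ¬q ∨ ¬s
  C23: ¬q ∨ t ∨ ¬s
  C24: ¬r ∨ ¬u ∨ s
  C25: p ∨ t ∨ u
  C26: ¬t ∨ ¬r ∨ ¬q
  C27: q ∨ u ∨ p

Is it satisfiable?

Yes, satisfiable

Suppose p = False.
From the singleton clause (¬s), s = False.
From the singleton clause (¬r), r = False.
From the singleton clause (q), q = True.
From the singleton clause (u), u = True.
From the singleton clause (t), t = True.
Every clause now holds.
A satisfying assignment: p=False; q=True; r=False; s=False; t=True; u=True.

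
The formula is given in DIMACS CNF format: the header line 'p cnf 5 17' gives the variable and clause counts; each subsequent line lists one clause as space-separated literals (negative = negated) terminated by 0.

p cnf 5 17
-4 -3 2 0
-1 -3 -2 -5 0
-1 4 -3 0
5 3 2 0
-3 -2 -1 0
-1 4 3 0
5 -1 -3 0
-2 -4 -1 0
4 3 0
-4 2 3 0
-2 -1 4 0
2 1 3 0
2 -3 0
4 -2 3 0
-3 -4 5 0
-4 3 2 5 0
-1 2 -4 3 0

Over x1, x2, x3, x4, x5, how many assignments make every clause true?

5

There are 2^5 = 32 truth assignments over (x1, x2, x3, x4, x5).
Split on x2. With x2 = True, the clauses containing x2 are satisfied and ¬x2 drops from the rest; 5 of the 2^4 = 16 assignments to the other variables satisfy what remains.
With x2 = False, by the same count on the reduced clause set, 0 assignments work.
(One model: x1=F, x2=T, x3=F, x4=T, x5=F.)
Total: 5 + 0 = 5.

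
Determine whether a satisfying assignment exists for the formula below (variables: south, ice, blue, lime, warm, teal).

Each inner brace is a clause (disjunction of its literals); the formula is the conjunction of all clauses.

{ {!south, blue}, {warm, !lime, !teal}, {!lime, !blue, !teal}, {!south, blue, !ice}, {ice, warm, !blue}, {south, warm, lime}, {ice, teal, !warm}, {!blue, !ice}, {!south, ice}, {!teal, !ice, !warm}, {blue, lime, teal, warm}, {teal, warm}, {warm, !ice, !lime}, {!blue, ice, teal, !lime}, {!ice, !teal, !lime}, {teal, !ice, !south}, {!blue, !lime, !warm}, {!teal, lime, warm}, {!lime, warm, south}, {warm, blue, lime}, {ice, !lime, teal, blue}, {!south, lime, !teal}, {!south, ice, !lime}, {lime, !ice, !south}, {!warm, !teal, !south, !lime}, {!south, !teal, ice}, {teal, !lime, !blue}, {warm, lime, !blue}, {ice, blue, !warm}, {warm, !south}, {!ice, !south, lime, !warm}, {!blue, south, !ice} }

Yes, satisfiable

Branch on south: set south = false.
Branch on warm: set warm = true.
Branch on ice: set ice = false.
Unit clause (teal) forces teal = true.
Unit clause (blue) forces blue = true.
Unit clause (!lime) forces lime = false.
All clauses are satisfied.
A satisfying assignment: south: false, ice: false, blue: true, lime: false, warm: true, teal: true.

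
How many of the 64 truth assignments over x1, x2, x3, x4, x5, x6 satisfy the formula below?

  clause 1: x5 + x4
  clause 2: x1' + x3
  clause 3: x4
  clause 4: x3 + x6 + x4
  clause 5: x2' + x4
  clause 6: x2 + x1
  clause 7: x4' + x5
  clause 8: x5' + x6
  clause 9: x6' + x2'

1

There are 2^6 = 64 truth assignments over (x1, x2, x3, x4, x5, x6).
Split on x3. With x3 = 1, the clauses containing x3 are satisfied and x3' drops from the rest; 1 of the 2^5 = 32 assignments to the other variables satisfy what remains.
With x3 = 0, by the same count on the reduced clause set, 0 assignments work.
Total: 1 + 0 = 1.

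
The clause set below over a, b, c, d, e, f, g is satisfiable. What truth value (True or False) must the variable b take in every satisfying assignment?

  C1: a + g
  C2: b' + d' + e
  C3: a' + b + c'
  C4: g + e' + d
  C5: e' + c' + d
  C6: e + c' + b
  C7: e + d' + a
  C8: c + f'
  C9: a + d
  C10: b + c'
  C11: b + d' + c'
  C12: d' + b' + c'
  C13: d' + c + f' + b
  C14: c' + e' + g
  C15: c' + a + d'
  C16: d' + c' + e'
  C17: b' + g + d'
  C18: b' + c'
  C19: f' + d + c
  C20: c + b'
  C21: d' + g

False

Suppose b = 1.
The clause (c') is unit, so c = 0.
But (c) is also a unit clause — contradiction.
So every satisfying assignment has b = False.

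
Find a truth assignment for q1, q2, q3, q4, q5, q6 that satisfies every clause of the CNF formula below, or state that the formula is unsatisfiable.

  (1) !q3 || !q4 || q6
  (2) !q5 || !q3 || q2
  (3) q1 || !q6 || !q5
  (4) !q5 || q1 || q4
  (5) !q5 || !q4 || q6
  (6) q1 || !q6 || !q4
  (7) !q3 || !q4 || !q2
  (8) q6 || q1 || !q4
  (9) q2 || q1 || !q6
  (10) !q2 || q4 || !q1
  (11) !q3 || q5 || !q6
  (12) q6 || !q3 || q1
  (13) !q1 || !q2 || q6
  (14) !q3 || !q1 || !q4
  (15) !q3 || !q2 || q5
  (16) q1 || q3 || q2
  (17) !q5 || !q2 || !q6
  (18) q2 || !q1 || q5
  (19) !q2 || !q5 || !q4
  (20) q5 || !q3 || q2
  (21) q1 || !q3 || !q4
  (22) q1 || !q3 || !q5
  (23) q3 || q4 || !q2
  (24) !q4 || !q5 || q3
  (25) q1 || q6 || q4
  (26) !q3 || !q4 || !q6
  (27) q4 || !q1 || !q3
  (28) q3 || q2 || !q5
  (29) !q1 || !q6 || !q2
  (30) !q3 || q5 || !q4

UNSATISFIABLE

Case q3 = false:
Case q1 = true:
Case q2 = false:
The clause (q5) is unit, so q5 = true.
That conflicts with the unit clause (!q5).
Undo q2 and try q2 = true.
The clause (q4) is unit, so q4 = true.
The clause (q6) is unit, so q6 = true.
That conflicts with the unit clause (!q6).
Either choice for q2 ends in contradiction.
Undo q1 and try q1 = false.
The clause (q2) is unit, so q2 = true.
The clause (q4) is unit, so q4 = true.
The clause (!q6) is unit, so q6 = false.
That conflicts with the unit clause (q6).
Either choice for q1 ends in contradiction.
Undo q3 and try q3 = true.
Case q4 = false:
The clause (!q1) is unit, so q1 = false.
The clause (!q5) is unit, so q5 = false.
The clause (!q6) is unit, so q6 = false.
That conflicts with the unit clause (q6).
Undo q4 and try q4 = true.
The clause (q6) is unit, so q6 = true.
That conflicts with the unit clause (!q6).
Either choice for q4 ends in contradiction.
Either choice for q3 ends in contradiction.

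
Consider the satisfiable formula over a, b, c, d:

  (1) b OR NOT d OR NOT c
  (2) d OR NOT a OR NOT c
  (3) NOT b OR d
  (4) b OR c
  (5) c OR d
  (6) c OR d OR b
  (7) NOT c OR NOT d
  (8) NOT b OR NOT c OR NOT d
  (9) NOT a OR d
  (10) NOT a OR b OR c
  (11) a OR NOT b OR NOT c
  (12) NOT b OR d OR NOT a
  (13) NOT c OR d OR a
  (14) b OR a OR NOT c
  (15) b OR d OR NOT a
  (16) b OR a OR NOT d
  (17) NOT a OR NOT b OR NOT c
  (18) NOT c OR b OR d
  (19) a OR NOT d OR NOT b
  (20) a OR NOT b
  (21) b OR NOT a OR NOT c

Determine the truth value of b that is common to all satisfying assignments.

True

Suppose b = false.
From the singleton clause (c), c = true.
From the singleton clause (NOT d), d = false.
That conflicts with the unit clause (d).
So every satisfying assignment has b = True.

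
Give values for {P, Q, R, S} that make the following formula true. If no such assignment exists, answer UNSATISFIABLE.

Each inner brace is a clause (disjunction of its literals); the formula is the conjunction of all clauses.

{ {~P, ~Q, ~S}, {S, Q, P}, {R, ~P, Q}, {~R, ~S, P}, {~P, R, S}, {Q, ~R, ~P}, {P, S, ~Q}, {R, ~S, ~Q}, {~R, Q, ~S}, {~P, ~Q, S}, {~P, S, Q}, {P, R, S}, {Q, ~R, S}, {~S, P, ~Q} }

Case P = 0:
Case S = 1:
The clause (~R) is unit, so R = 0.
The clause (~Q) is unit, so Q = 0.
Every clause now holds.

P ↦ 0,  Q ↦ 0,  R ↦ 0,  S ↦ 1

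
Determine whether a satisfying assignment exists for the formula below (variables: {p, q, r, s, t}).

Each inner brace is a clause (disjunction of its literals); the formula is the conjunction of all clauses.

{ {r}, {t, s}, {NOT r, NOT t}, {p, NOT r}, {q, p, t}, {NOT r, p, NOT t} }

From the singleton clause (r), r = true.
From the singleton clause (NOT t), t = false.
From the singleton clause (s), s = true.
From the singleton clause (p), p = true.
Every clause is now satisfied; q is unconstrained.
A satisfying assignment: p ↦ true, q ↦ false, r ↦ true, s ↦ true, t ↦ false.

Satisfiable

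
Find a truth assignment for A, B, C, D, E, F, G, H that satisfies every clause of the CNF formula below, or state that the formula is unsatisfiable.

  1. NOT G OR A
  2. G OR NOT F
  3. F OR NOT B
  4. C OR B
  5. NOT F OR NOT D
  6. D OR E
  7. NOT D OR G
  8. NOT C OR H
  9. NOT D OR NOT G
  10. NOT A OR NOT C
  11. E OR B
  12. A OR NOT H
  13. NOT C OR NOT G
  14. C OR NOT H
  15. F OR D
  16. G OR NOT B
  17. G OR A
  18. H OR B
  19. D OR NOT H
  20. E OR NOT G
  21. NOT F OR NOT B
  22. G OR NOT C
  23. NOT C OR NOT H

Case G = false:
Unit clause (NOT F) forces F = false.
Unit clause (NOT B) forces B = false.
Unit clause (C) forces C = true.
That conflicts with the unit clause (NOT C).
Undo G and try G = true.
Unit clause (A) forces A = true.
Unit clause (NOT D) forces D = false.
Unit clause (E) forces E = true.
Unit clause (NOT C) forces C = false.
Unit clause (B) forces B = true.
Unit clause (F) forces F = true.
That conflicts with the unit clause (NOT F).
Both values of G lead to a conflict.

UNSATISFIABLE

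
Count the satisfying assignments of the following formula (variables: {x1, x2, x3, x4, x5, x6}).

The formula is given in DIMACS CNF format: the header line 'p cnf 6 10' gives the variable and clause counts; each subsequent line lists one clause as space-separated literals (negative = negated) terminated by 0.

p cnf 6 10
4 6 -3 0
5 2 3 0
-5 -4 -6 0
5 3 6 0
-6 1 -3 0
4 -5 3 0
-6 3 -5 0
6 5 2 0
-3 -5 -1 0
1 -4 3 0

There are 2^6 = 64 truth assignments over (x1, x2, x3, x4, x5, x6).
Split on x3. With x3 = True, the clauses containing x3 are satisfied and ¬x3 drops from the rest; 8 of the 2^5 = 32 assignments to the other variables satisfy what remains.
With x3 = False, by the same count on the reduced clause set, 5 assignments work.
Total: 8 + 5 = 13.

13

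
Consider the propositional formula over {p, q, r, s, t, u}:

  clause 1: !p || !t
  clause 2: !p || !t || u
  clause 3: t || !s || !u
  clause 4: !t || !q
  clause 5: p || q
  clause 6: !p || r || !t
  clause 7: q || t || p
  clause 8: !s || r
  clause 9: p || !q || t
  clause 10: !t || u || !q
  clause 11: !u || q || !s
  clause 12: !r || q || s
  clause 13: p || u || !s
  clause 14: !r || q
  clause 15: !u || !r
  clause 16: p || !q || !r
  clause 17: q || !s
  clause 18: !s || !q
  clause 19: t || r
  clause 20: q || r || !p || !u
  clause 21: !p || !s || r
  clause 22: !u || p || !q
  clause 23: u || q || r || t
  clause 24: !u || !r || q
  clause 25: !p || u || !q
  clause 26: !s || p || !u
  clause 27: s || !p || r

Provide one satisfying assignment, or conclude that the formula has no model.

UNSATISFIABLE

Suppose p = false.
From the singleton clause (q), q = true.
From the singleton clause (!t), t = false.
But (t) is also a unit clause — contradiction.
So p must be the other value — set p = true.
From the singleton clause (!t), t = false.
From the singleton clause (r), r = true.
From the singleton clause (q), q = true.
From the singleton clause (!u), u = false.
But (u) is also a unit clause — contradiction.
Neither p = true nor p = false works.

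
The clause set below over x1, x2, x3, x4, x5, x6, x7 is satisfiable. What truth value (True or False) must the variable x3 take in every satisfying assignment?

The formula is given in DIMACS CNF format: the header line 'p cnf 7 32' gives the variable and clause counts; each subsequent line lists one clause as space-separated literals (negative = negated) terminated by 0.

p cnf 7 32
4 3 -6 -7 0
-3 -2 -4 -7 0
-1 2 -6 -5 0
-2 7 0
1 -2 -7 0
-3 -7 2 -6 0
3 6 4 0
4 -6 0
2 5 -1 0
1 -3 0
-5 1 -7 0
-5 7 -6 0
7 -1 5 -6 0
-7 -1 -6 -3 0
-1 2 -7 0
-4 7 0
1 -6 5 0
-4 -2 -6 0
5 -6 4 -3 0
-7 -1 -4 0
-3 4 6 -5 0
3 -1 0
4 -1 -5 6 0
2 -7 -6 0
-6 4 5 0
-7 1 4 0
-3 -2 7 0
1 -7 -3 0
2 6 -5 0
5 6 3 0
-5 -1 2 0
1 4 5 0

Suppose x3 = False.
From the singleton clause (¬x1), x1 = False.
Case x2 = False:
Case x6 = True:
From the singleton clause (x4), x4 = True.
From the singleton clause (x7), x7 = True.
That conflicts with the unit clause (¬x7).
Undo x6 and try x6 = False.
From the singleton clause (x4), x4 = True.
From the singleton clause (x7), x7 = True.
From the singleton clause (¬x5), x5 = False.
That conflicts with the unit clause (x5).
Neither x6 = True nor x6 = False works.
Undo x2 and try x2 = True.
From the singleton clause (x7), x7 = True.
That conflicts with the unit clause (¬x7).
Neither x2 = True nor x2 = False works.
So every satisfying assignment has x3 = True.

True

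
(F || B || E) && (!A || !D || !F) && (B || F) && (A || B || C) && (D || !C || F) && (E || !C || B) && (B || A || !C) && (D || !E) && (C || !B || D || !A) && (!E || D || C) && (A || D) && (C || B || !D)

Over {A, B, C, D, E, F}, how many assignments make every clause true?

14

There are 2^6 = 64 truth assignments over (A, B, C, D, E, F).
Split on F. With F = true, the clauses containing F are satisfied and !F drops from the rest; 6 of the 2^5 = 32 assignments to the other variables satisfy what remains.
With F = false, by the same count on the reduced clause set, 8 assignments work.
(One model: A=F, B=T, C=F, D=T, E=F, F=F.)
Total: 6 + 8 = 14.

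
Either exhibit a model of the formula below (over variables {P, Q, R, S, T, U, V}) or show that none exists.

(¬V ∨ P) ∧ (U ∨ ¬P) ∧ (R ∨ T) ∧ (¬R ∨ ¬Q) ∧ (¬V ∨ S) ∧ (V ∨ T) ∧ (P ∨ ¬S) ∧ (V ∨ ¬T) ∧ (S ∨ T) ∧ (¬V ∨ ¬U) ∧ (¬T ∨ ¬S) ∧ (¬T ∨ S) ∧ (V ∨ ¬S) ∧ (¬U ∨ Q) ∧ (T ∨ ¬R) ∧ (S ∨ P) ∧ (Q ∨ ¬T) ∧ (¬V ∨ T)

UNSATISFIABLE

Try V = False.
Unit clause (T) forces T = True.
That conflicts with the unit clause (¬T).
That branch fails; take V = True instead.
Unit clause (P) forces P = True.
Unit clause (U) forces U = True.
That conflicts with the unit clause (¬U).
Neither V = True nor V = False works.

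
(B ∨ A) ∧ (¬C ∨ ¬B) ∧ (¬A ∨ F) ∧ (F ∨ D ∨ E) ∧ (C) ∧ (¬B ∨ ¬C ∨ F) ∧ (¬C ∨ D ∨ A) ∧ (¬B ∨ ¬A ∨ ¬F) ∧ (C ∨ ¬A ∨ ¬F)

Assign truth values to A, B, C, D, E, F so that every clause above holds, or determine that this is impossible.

A: True, B: False, C: True, D: False, E: False, F: True

Unit clause (C) forces C = True.
Unit clause (¬B) forces B = False.
Unit clause (A) forces A = True.
Unit clause (F) forces F = True.
All clauses hold; D, E can take either value.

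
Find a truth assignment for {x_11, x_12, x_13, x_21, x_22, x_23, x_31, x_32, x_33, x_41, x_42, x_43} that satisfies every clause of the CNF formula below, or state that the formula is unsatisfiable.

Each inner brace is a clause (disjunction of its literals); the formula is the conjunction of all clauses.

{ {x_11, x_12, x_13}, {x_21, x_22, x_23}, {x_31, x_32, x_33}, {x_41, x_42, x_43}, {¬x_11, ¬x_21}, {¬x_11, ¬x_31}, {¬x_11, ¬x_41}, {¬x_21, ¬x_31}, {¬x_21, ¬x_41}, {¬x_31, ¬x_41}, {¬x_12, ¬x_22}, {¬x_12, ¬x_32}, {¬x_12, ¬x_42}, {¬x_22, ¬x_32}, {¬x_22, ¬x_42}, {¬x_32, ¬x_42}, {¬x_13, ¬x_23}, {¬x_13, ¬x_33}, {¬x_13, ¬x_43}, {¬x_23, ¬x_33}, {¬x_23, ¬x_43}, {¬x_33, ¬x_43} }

Case x_11 = False:
Case x_12 = True:
From the singleton clause (¬x_22), x_22 = False.
From the singleton clause (¬x_32), x_32 = False.
From the singleton clause (¬x_42), x_42 = False.
Case x_21 = True:
From the singleton clause (¬x_31), x_31 = False.
From the singleton clause (x_33), x_33 = True.
From the singleton clause (¬x_41), x_41 = False.
From the singleton clause (x_43), x_43 = True.
That conflicts with the unit clause (¬x_43).
Undo x_21 and try x_21 = False.
From the singleton clause (x_23), x_23 = True.
From the singleton clause (¬x_13), x_13 = False.
From the singleton clause (¬x_33), x_33 = False.
From the singleton clause (x_31), x_31 = True.
From the singleton clause (¬x_41), x_41 = False.
From the singleton clause (x_43), x_43 = True.
That conflicts with the unit clause (¬x_43).
Neither x_21 = True nor x_21 = False works.
Undo x_12 and try x_12 = False.
From the singleton clause (x_13), x_13 = True.
From the singleton clause (¬x_23), x_23 = False.
From the singleton clause (¬x_33), x_33 = False.
From the singleton clause (¬x_43), x_43 = False.
Case x_21 = True:
From the singleton clause (¬x_31), x_31 = False.
From the singleton clause (x_32), x_32 = True.
From the singleton clause (¬x_41), x_41 = False.
From the singleton clause (x_42), x_42 = True.
That conflicts with the unit clause (¬x_42).
Undo x_21 and try x_21 = False.
From the singleton clause (x_22), x_22 = True.
From the singleton clause (¬x_32), x_32 = False.
From the singleton clause (x_31), x_31 = True.
From the singleton clause (¬x_41), x_41 = False.
From the singleton clause (x_42), x_42 = True.
That conflicts with the unit clause (¬x_42).
Neither x_21 = True nor x_21 = False works.
Neither x_12 = True nor x_12 = False works.
Undo x_11 and try x_11 = True.
From the singleton clause (¬x_21), x_21 = False.
From the singleton clause (¬x_31), x_31 = False.
From the singleton clause (¬x_41), x_41 = False.
Case x_22 = True:
From the singleton clause (¬x_12), x_12 = False.
From the singleton clause (¬x_32), x_32 = False.
From the singleton clause (x_33), x_33 = True.
From the singleton clause (¬x_42), x_42 = False.
From the singleton clause (x_43), x_43 = True.
That conflicts with the unit clause (¬x_43).
Undo x_22 and try x_22 = False.
From the singleton clause (x_23), x_23 = True.
From the singleton clause (¬x_13), x_13 = False.
From the singleton clause (¬x_33), x_33 = False.
From the singleton clause (x_32), x_32 = True.
From the singleton clause (¬x_12), x_12 = False.
From the singleton clause (¬x_42), x_42 = False.
From the singleton clause (x_43), x_43 = True.
That conflicts with the unit clause (¬x_43).
Neither x_22 = True nor x_22 = False works.
Neither x_11 = True nor x_11 = False works.

UNSATISFIABLE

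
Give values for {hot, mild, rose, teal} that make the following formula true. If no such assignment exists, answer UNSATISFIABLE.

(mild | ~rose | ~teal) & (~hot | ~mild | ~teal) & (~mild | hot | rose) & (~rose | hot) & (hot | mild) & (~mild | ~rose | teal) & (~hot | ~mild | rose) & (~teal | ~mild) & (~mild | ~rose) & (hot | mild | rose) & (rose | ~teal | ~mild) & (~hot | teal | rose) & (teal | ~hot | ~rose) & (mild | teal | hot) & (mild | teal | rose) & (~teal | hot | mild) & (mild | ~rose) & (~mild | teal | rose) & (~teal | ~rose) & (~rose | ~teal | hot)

hot ↦ 1, mild ↦ 0, rose ↦ 0, teal ↦ 1

Try rose = 0.
Try mild = 0.
(hot) alone gives hot = 1.
(teal) alone gives teal = 1.
This assignment satisfies each clause.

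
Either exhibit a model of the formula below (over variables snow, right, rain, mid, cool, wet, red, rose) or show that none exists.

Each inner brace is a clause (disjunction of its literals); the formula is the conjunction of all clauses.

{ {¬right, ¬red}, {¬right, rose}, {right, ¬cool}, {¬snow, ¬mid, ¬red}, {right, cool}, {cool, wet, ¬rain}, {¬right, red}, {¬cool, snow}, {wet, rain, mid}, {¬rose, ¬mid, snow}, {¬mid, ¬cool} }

UNSATISFIABLE

Branch on right: set right = False.
From the singleton clause (¬cool), cool = False.
But (cool) is also a unit clause — contradiction.
That branch fails; take right = True instead.
From the singleton clause (¬red), red = False.
But (red) is also a unit clause — contradiction.
Both values of right lead to a conflict.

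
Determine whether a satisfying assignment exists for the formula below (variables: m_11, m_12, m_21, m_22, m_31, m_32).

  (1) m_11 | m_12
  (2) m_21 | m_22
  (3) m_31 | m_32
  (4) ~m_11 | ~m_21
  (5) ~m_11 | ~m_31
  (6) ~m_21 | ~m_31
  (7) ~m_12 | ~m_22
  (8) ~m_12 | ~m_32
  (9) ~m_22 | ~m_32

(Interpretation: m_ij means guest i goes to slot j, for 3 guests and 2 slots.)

No

Suppose m_11 = 1.
(~m_21) alone gives m_21 = 0.
(m_22) alone gives m_22 = 1.
(~m_31) alone gives m_31 = 0.
(m_32) alone gives m_32 = 1.
Now (~m_32) is unsatisfied and unit — conflict.
Undo m_11 and try m_11 = 0.
(m_12) alone gives m_12 = 1.
(~m_22) alone gives m_22 = 0.
(m_21) alone gives m_21 = 1.
(~m_31) alone gives m_31 = 0.
(m_32) alone gives m_32 = 1.
Now (~m_32) is unsatisfied and unit — conflict.
Both values of m_11 lead to a conflict.
No assignment satisfies every clause.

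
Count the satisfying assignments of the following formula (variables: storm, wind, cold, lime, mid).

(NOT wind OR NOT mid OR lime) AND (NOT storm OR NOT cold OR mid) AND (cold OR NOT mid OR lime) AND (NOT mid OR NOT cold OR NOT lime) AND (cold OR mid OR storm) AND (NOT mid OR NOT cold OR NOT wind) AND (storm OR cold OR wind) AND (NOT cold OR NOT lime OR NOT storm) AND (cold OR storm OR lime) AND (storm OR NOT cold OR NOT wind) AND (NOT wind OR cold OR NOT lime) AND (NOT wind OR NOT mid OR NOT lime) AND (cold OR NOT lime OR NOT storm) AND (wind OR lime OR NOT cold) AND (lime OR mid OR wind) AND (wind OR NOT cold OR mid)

1

There are 2^5 = 32 truth assignments over (storm, wind, cold, lime, mid).
Split on cold. With cold = true, the clauses containing cold are satisfied and NOT cold drops from the rest; 0 of the 2^4 = 16 assignments to the other variables satisfy what remains.
With cold = false, by the same count on the reduced clause set, 1 assignment works.
(One model: storm=T, wind=T, cold=F, lime=F, mid=F.)
Total: 0 + 1 = 1.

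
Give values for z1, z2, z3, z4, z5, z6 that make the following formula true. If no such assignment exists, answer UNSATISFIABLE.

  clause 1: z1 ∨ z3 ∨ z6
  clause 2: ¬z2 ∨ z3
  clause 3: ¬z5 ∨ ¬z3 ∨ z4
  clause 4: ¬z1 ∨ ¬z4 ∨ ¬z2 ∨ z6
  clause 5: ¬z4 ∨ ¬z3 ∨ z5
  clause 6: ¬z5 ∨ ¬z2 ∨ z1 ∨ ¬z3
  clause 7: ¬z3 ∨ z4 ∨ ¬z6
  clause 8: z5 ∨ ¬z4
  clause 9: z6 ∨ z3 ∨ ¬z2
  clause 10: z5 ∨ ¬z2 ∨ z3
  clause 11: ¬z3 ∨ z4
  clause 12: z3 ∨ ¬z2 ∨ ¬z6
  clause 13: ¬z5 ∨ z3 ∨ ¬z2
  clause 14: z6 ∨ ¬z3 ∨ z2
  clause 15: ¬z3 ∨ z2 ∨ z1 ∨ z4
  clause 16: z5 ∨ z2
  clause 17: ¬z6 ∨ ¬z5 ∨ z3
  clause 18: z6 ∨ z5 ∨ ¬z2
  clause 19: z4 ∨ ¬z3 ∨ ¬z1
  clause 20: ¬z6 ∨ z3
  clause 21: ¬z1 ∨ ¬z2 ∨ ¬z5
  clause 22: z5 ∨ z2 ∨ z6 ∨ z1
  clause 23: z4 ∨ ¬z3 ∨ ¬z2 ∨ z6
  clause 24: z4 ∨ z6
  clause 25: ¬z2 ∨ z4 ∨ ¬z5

Case z2 = False:
Unit clause (z5) forces z5 = True.
Case z3 = True:
Unit clause (z4) forces z4 = True.
Unit clause (z6) forces z6 = True.
No clause remains; z1 is free.

z1=False,  z2=False,  z3=True,  z4=True,  z5=True,  z6=True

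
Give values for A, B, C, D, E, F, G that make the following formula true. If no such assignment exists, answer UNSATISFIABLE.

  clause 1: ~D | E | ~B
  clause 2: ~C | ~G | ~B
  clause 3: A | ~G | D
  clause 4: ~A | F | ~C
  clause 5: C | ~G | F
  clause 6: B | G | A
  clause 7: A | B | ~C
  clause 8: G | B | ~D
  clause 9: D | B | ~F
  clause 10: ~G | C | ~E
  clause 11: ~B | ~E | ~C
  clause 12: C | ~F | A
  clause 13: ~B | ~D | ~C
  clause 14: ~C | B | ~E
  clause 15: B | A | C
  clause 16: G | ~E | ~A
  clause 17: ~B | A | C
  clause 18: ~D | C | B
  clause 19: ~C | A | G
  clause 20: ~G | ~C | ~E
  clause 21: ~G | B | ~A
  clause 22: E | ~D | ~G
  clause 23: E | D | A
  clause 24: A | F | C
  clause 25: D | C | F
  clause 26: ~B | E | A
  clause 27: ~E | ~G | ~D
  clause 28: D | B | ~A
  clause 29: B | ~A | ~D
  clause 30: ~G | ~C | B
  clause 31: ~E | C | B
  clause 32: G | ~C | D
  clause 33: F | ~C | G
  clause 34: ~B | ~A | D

UNSATISFIABLE

Case D = 0:
Case A = 1:
From the singleton clause (B), B = 1.
But (~B) is also a unit clause — contradiction.
That branch fails; take A = 0 instead.
From the singleton clause (~G), G = 0.
From the singleton clause (B), B = 1.
From the singleton clause (C), C = 1.
But (~C) is also a unit clause — contradiction.
Either choice for A ends in contradiction.
That branch fails; take D = 1 instead.
Case E = 1:
From the singleton clause (~G), G = 0.
From the singleton clause (B), B = 1.
From the singleton clause (~C), C = 0.
From the singleton clause (~A), A = 0.
But (A) is also a unit clause — contradiction.
That branch fails; take E = 0 instead.
From the singleton clause (~B), B = 0.
From the singleton clause (G), G = 1.
But (~G) is also a unit clause — contradiction.
Either choice for E ends in contradiction.
Either choice for D ends in contradiction.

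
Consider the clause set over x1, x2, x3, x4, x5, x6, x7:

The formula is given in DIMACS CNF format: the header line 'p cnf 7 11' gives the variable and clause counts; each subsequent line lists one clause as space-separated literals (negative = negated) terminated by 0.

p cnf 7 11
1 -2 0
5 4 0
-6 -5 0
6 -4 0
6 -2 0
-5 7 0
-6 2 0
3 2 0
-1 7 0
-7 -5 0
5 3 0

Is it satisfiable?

Yes

Suppose x1 = True.
The clause (x7) is unit, so x7 = True.
The clause (¬x5) is unit, so x5 = False.
The clause (x4) is unit, so x4 = True.
The clause (x6) is unit, so x6 = True.
The clause (x2) is unit, so x2 = True.
The clause (x3) is unit, so x3 = True.
This assignment satisfies each clause.
A satisfying assignment: x1=True, x2=True, x3=True, x4=True, x5=False, x6=True, x7=True.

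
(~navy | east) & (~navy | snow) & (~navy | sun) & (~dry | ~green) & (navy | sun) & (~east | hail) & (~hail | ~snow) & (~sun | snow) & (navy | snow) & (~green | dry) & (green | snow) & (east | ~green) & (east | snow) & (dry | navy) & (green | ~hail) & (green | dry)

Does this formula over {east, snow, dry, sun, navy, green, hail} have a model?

Suppose navy = 0.
(sun) alone gives sun = 1.
(snow) alone gives snow = 1.
(~hail) alone gives hail = 0.
(~east) alone gives east = 0.
(~green) alone gives green = 0.
(dry) alone gives dry = 1.
Every clause now holds.
A satisfying assignment: east: 0, snow: 1, dry: 1, sun: 1, navy: 0, green: 0, hail: 0.

Yes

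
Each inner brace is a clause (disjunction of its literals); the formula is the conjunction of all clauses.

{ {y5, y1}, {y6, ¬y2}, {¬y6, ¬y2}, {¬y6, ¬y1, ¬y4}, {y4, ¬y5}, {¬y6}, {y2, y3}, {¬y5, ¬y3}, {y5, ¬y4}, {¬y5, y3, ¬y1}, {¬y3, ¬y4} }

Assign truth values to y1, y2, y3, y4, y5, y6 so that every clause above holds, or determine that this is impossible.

y1: True; y2: False; y3: True; y4: False; y5: False; y6: False

(¬y6) alone gives y6 = False.
(¬y2) alone gives y2 = False.
(y3) alone gives y3 = True.
(¬y5) alone gives y5 = False.
(y1) alone gives y1 = True.
(¬y4) alone gives y4 = False.
Every clause now holds.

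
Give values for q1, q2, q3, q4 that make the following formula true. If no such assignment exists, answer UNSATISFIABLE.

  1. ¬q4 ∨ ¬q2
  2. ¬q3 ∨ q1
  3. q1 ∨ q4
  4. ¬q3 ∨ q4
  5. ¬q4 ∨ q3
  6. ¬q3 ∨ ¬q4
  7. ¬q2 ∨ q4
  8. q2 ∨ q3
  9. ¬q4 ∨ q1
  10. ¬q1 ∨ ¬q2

UNSATISFIABLE

Branch on q4: set q4 = False.
From the singleton clause (q1), q1 = True.
From the singleton clause (¬q3), q3 = False.
From the singleton clause (¬q2), q2 = False.
Now (q2) is unsatisfied and unit — conflict.
Undo q4 and try q4 = True.
From the singleton clause (¬q2), q2 = False.
From the singleton clause (q3), q3 = True.
Now (¬q3) is unsatisfied and unit — conflict.
Neither q4 = True nor q4 = False works.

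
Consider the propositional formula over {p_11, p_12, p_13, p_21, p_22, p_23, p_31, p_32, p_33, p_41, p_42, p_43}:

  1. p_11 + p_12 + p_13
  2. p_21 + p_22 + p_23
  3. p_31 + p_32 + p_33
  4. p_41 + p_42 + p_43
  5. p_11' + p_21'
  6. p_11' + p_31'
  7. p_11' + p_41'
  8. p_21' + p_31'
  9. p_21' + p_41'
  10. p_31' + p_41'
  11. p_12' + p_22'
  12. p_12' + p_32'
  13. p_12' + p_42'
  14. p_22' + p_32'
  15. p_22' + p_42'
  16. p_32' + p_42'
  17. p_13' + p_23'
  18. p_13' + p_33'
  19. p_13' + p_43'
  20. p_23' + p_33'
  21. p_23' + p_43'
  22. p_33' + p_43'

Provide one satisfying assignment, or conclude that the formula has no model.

UNSATISFIABLE

Branch on p_11: set p_11 = 0.
Branch on p_12: set p_12 = 1.
(p_22') alone gives p_22 = 0.
(p_32') alone gives p_32 = 0.
(p_42') alone gives p_42 = 0.
Branch on p_21: set p_21 = 1.
(p_31') alone gives p_31 = 0.
(p_33) alone gives p_33 = 1.
(p_41') alone gives p_41 = 0.
(p_43) alone gives p_43 = 1.
Now (p_43') is unsatisfied and unit — conflict.
That branch fails; take p_21 = 0 instead.
(p_23) alone gives p_23 = 1.
(p_13') alone gives p_13 = 0.
(p_33') alone gives p_33 = 0.
(p_31) alone gives p_31 = 1.
(p_41') alone gives p_41 = 0.
(p_43) alone gives p_43 = 1.
Now (p_43') is unsatisfied and unit — conflict.
Both values of p_21 lead to a conflict.
That branch fails; take p_12 = 0 instead.
(p_13) alone gives p_13 = 1.
(p_23') alone gives p_23 = 0.
(p_33') alone gives p_33 = 0.
(p_43') alone gives p_43 = 0.
Branch on p_21: set p_21 = 1.
(p_31') alone gives p_31 = 0.
(p_32) alone gives p_32 = 1.
(p_41') alone gives p_41 = 0.
(p_42) alone gives p_42 = 1.
Now (p_42') is unsatisfied and unit — conflict.
That branch fails; take p_21 = 0 instead.
(p_22) alone gives p_22 = 1.
(p_32') alone gives p_32 = 0.
(p_31) alone gives p_31 = 1.
(p_41') alone gives p_41 = 0.
(p_42) alone gives p_42 = 1.
Now (p_42') is unsatisfied and unit — conflict.
Both values of p_21 lead to a conflict.
Both values of p_12 lead to a conflict.
That branch fails; take p_11 = 1 instead.
(p_21') alone gives p_21 = 0.
(p_31') alone gives p_31 = 0.
(p_41') alone gives p_41 = 0.
Branch on p_22: set p_22 = 1.
(p_12') alone gives p_12 = 0.
(p_32') alone gives p_32 = 0.
(p_33) alone gives p_33 = 1.
(p_42') alone gives p_42 = 0.
(p_43) alone gives p_43 = 1.
Now (p_43') is unsatisfied and unit — conflict.
That branch fails; take p_22 = 0 instead.
(p_23) alone gives p_23 = 1.
(p_13') alone gives p_13 = 0.
(p_33') alone gives p_33 = 0.
(p_32) alone gives p_32 = 1.
(p_12') alone gives p_12 = 0.
(p_42') alone gives p_42 = 0.
(p_43) alone gives p_43 = 1.
Now (p_43') is unsatisfied and unit — conflict.
Both values of p_22 lead to a conflict.
Both values of p_11 lead to a conflict.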